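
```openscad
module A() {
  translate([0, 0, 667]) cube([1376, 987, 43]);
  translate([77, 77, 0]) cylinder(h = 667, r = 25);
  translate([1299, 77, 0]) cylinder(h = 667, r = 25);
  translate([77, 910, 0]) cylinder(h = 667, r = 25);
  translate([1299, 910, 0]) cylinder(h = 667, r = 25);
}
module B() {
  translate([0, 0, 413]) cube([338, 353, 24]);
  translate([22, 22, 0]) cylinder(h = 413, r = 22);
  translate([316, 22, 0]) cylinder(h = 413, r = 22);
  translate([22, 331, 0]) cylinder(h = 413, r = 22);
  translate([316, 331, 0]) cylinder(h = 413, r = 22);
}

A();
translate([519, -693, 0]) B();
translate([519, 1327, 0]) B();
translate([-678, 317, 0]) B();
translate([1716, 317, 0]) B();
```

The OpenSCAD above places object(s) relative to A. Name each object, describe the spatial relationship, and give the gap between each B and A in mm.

A is a table. B is a stool. Four stools sit around the table at the −y, +y, −x, +x sides. The gap between each stool and the table is 340 mm.

Each stool's nearest face is 340 mm from the table's bounding box.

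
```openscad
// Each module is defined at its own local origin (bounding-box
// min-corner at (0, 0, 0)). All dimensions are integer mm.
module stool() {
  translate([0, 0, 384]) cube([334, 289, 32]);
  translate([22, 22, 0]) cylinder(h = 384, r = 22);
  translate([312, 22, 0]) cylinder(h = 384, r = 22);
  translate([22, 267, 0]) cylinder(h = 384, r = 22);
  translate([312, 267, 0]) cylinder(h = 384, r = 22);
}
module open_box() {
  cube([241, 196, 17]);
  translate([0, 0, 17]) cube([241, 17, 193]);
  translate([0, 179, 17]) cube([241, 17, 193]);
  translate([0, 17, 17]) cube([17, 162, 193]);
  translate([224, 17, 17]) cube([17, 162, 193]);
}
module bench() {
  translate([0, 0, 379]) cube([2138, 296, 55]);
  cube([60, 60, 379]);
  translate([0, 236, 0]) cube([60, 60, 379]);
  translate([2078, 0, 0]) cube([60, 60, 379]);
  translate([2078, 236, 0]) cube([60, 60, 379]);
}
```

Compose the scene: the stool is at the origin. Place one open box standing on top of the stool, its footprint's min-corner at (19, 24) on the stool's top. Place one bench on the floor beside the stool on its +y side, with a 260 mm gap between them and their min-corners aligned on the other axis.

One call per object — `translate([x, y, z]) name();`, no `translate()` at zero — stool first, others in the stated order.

stool();
translate([19, 24, 416]) open_box();
translate([0, 549, 0]) bench();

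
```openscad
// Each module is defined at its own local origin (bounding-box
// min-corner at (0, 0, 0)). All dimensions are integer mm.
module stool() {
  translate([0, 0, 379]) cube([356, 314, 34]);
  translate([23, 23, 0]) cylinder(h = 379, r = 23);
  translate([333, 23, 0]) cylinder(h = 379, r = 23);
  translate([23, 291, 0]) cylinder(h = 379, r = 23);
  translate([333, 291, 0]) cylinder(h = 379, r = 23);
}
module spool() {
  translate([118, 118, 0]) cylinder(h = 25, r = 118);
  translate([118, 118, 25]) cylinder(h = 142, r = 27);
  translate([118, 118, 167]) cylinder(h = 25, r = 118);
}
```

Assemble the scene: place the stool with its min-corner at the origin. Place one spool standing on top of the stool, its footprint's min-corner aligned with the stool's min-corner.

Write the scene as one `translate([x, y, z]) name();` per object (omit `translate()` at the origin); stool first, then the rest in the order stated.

stool();
translate([0, 0, 413]) spool();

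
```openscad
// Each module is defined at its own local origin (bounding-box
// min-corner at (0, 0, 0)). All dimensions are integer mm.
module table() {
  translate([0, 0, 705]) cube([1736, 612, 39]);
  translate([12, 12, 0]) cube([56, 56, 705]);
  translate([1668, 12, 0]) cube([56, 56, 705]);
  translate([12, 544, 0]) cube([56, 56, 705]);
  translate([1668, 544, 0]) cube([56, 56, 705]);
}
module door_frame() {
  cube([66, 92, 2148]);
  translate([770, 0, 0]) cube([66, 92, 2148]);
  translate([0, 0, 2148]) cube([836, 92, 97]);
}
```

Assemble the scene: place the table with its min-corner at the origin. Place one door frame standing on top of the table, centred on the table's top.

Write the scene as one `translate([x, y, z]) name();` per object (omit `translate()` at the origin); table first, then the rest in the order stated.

table();
translate([450, 260, 744]) door_frame();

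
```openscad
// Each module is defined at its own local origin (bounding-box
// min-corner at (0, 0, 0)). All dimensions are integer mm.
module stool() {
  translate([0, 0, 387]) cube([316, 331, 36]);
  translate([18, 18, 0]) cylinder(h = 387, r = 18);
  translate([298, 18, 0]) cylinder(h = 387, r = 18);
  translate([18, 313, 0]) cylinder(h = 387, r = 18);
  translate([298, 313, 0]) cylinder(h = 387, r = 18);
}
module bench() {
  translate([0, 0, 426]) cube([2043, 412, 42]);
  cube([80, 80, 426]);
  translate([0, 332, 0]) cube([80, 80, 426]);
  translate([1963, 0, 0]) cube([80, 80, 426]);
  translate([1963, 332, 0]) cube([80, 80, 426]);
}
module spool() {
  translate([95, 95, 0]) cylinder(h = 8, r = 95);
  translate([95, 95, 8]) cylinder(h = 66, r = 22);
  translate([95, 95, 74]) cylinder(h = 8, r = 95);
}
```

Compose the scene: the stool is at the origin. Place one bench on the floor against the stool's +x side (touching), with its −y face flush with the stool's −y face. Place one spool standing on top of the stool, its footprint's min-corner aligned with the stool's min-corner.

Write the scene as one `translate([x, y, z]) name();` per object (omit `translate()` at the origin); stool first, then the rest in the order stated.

stool();
translate([316, 0, 0]) bench();
translate([0, 0, 423]) spool();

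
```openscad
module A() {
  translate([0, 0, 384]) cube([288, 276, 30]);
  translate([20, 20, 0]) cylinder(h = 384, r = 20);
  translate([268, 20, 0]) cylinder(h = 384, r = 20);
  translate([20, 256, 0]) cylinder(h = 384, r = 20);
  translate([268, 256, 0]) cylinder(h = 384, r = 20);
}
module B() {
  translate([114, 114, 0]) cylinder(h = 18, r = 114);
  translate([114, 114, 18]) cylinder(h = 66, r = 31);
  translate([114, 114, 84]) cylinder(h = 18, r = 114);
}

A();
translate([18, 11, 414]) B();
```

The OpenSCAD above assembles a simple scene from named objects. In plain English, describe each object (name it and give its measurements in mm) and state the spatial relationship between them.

A is a simple wooden stool: a rectangular seat 288 mm (x) by 276 mm (y), 30 mm thick, top face at z = 414 mm, on four round legs, each 40 mm in diameter. The legs rest on z = 0, each leg's axis is inset half a diameter from the nearest pair of seat edges (so the leg's bounding box is flush with the corner).

B is a spool: two coaxial disc flanges of radius 114 mm and thickness 18 mm, joined by a core cylinder of radius 31 mm and height 66 mm. The lower flange rests on z = 0 and the three cylinders share a vertical axis.

The spool is on top of the stool.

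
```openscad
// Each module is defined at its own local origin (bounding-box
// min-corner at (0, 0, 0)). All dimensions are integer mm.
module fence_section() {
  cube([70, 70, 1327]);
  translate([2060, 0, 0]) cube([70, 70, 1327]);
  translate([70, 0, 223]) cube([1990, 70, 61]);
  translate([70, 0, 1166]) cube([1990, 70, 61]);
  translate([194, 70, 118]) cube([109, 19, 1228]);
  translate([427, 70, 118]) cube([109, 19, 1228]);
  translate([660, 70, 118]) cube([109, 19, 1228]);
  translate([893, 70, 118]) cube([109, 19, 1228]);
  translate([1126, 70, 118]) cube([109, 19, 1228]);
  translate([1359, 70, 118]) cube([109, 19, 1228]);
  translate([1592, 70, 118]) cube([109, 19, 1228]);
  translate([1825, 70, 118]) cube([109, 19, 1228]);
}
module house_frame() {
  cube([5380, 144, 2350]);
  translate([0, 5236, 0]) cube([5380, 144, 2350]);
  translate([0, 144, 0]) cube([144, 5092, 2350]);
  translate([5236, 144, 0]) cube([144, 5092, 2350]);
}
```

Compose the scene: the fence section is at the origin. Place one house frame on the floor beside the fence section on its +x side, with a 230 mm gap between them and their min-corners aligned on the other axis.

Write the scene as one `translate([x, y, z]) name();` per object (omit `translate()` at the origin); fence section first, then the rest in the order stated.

fence_section();
translate([2360, 0, 0]) house_frame();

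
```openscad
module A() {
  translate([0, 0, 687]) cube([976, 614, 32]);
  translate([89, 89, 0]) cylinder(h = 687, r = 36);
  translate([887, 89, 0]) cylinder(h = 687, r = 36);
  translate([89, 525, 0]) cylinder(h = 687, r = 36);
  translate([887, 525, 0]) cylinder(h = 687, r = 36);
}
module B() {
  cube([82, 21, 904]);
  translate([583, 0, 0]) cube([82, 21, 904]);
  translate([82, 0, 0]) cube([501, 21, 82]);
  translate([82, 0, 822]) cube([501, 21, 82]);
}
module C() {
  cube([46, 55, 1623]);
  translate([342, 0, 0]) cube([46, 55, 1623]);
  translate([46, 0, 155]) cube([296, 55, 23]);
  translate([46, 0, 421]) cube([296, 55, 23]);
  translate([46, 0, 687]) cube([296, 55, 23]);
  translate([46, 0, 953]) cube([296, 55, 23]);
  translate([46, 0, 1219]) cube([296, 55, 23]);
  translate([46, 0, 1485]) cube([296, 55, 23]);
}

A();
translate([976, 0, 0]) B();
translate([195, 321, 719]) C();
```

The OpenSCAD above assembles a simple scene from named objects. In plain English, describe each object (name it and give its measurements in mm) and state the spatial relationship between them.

A is a rectangular dining table. The top is 976×614×32 mm with its upper surface at z = 719 mm. It stands on four round legs of 72 mm diameter, each leg's bounding box inset 53 mm from the nearest pair of top edges, running from the floor to the underside of the top.

B is a rectangular picture frame lying in the x–z plane (depth along y). The opening is 501 mm wide (x) by 740 mm tall (z), surrounded by a border 82 mm wide on all four sides. The frame is 21 mm deep and is made of two full-height vertical stiles with two horizontal rails fitted between them.

C is a wooden ladder with two side rails of 46×55 mm section and 1623 mm height, set 388 mm apart overall. Between them run 6 rectangular rungs (55 mm deep, 23 mm thick), front faces flush with the rails' −y face. The bottom of the first rung is 155 mm above the floor and each subsequent rung is 266 mm higher than the one below.

The picture frame is against the table's +x side, with their −y faces flush. The ladder is on top of the table.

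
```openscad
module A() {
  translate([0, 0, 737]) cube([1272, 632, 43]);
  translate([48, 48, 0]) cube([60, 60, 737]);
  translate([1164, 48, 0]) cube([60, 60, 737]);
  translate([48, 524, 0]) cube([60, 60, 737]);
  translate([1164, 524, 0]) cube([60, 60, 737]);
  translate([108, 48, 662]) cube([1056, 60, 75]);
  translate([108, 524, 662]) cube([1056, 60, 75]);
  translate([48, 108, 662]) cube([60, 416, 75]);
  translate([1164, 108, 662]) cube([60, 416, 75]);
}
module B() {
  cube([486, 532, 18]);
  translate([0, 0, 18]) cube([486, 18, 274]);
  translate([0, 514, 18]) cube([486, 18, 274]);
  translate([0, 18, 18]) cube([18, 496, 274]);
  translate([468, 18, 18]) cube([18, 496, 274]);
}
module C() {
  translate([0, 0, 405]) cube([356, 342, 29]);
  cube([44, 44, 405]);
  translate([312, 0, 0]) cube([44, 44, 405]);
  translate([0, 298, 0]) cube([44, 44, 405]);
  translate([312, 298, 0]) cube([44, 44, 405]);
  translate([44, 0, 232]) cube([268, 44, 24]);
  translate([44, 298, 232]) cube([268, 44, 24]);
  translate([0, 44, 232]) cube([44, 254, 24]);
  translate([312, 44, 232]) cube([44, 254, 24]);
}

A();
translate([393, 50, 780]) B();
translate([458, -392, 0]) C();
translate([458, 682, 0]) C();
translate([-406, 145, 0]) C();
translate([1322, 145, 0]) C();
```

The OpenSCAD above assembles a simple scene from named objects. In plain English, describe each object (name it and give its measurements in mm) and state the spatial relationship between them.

A is a table with a 1272×632 mm rectangular top, 43 mm thick, top surface at z = 780 mm, supported by four 60×60 mm square legs, each inset 48 mm from the nearest pair of top edges, running from the floor. Four apron rails, 60 mm thick and 75 mm tall, run between adjacent legs with their top edges flush with the underside of the top and their outer faces flush with the legs' outer faces.

B is an open storage box with external size 486×532×292 mm and wall thickness 18 mm (the base is also 18 mm thick). The base covers the whole footprint; the four walls stand on the base, with the y-facing walls full-width and the x-facing walls fitting between their inner faces.

C is a four-legged stool. The seat is 356×342 mm, 29 mm thick, top at z = 434 mm. It stands on four square legs, each 44×44 mm in cross-section, from z = 0 to the seat underside, each flush with a corner of the seat. Four stretchers, 44 mm wide and 24 mm tall, connect adjacent legs with their undersides at z = 232 mm, each running between the inner faces of the legs it joins and aligned with the legs' outer faces on the other axis.

The open box is on top of the table, centred. Four stools sit around the table at the −y, +y, −x, +x sides.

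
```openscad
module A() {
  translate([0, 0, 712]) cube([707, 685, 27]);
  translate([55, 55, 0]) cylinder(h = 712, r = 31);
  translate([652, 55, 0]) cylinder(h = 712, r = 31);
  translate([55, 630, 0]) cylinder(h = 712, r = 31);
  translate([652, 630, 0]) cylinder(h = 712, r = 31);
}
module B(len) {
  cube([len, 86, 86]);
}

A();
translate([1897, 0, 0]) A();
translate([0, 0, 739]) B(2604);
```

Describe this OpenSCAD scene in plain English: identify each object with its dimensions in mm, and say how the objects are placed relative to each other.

A is a rectangular dining table. The top is 707×685×27 mm with its upper surface at z = 739 mm. It stands on four round legs of 62 mm diameter, each leg's bounding box inset 24 mm from the nearest pair of top edges, running from the floor to the underside of the top.

B is a rectangular beam 2604 mm long (x), 86 mm deep (y), 86 mm thick (z).

The beam spans the tops of two tables placed 1190 mm apart, resting at z = 739 mm.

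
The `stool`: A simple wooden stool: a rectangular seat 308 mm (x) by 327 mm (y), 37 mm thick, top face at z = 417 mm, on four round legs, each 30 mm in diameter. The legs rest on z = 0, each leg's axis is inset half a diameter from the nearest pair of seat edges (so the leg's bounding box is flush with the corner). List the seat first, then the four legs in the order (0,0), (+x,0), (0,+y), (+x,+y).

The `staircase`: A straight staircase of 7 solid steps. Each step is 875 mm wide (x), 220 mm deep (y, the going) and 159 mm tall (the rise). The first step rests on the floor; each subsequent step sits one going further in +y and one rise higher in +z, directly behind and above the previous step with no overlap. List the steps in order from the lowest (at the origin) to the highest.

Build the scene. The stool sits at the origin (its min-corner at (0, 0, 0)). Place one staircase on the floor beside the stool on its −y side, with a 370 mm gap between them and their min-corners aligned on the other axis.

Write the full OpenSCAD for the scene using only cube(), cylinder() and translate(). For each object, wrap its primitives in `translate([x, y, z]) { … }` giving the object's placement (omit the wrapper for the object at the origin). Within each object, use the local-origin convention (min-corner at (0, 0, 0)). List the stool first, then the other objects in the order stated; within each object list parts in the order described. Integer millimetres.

translate([0, 0, 380]) cube([308, 327, 37]);
translate([15, 15, 0]) cylinder(h = 380, r = 15);
translate([293, 15, 0]) cylinder(h = 380, r = 15);
translate([15, 312, 0]) cylinder(h = 380, r = 15);
translate([293, 312, 0]) cylinder(h = 380, r = 15);
translate([0, -1910, 0]) {
  cube([875, 220, 159]);
  translate([0, 220, 159]) cube([875, 220, 159]);
  translate([0, 440, 318]) cube([875, 220, 159]);
  translate([0, 660, 477]) cube([875, 220, 159]);
  translate([0, 880, 636]) cube([875, 220, 159]);
  translate([0, 1100, 795]) cube([875, 220, 159]);
  translate([0, 1320, 954]) cube([875, 220, 159]);
}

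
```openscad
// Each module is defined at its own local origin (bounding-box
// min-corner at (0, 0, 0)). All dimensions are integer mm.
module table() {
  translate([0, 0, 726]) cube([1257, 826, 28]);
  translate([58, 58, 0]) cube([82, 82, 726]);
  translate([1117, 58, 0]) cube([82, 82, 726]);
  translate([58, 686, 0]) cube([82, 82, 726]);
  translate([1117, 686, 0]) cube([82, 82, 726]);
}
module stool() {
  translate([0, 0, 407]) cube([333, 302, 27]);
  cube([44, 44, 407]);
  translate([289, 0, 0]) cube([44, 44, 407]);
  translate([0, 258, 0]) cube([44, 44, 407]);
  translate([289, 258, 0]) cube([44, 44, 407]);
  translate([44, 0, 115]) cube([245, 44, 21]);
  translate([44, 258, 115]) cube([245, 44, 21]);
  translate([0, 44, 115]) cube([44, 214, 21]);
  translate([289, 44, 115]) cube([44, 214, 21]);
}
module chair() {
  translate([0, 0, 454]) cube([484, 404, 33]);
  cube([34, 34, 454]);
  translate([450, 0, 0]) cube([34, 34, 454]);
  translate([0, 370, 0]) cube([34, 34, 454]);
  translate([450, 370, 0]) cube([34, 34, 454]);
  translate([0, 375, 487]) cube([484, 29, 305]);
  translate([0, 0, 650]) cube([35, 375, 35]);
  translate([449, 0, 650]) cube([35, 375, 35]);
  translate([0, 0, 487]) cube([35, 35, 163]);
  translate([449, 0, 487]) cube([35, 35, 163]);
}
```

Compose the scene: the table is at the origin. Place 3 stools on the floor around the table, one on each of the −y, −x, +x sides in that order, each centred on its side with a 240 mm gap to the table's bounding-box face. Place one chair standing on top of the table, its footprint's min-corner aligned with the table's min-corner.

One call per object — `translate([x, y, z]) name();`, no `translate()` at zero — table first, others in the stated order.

table();
translate([462, -542, 0]) stool();
translate([-573, 262, 0]) stool();
translate([1497, 262, 0]) stool();
translate([0, 0, 754]) chair();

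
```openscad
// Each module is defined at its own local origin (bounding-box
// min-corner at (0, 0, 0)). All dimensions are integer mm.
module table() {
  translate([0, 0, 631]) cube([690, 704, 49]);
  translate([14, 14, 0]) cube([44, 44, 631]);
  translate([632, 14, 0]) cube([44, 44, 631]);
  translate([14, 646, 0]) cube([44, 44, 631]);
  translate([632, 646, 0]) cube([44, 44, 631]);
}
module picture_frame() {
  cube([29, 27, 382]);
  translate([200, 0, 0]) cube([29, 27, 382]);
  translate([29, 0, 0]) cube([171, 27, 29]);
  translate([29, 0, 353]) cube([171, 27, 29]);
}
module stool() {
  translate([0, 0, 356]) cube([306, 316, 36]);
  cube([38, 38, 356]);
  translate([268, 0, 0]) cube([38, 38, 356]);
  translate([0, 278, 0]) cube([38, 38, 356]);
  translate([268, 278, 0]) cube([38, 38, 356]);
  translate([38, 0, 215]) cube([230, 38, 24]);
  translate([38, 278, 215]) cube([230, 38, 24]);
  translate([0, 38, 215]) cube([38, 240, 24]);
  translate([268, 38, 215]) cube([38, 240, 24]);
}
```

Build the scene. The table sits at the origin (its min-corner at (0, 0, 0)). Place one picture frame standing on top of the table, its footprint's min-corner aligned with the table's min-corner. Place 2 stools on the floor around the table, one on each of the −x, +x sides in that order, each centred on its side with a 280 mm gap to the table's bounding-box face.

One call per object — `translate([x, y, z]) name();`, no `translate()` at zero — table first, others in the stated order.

table();
translate([0, 0, 680]) picture_frame();
translate([-586, 194, 0]) stool();
translate([970, 194, 0]) stool();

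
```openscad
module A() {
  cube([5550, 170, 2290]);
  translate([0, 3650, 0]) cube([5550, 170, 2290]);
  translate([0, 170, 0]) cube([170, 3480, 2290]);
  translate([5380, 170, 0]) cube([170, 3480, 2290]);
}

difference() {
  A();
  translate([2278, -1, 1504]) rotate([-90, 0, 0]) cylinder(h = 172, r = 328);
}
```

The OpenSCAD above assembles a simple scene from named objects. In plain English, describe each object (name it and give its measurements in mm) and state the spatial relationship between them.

A is a box-shaped house frame (walls only): outside footprint 5550×3820 mm, wall height 2290 mm, wall thickness 170 mm. The two y-facing walls run the full x-width; the two x-facing walls fit between the inner faces of the y-facing walls.

The house frame has a circular hole of radius 328 mm through its front wall, centred at (x = 2278, z = 1504).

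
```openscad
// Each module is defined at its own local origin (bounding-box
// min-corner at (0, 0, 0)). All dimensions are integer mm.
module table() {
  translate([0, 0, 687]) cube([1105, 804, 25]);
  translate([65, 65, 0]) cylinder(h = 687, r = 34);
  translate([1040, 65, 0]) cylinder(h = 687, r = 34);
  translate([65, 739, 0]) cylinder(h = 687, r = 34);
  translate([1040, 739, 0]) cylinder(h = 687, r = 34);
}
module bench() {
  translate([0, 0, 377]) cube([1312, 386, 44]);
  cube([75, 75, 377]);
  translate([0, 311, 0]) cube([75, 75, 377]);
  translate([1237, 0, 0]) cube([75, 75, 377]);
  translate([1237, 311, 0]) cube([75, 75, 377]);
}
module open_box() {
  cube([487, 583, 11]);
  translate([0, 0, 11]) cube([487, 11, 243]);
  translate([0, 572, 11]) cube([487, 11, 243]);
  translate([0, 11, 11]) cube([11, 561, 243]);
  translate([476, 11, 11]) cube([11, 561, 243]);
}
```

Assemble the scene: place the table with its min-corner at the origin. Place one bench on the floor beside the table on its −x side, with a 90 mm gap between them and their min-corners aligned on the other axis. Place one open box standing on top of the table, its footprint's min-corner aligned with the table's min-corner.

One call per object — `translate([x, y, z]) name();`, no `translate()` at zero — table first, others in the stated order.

table();
translate([-1402, 0, 0]) bench();
translate([0, 0, 712]) open_box();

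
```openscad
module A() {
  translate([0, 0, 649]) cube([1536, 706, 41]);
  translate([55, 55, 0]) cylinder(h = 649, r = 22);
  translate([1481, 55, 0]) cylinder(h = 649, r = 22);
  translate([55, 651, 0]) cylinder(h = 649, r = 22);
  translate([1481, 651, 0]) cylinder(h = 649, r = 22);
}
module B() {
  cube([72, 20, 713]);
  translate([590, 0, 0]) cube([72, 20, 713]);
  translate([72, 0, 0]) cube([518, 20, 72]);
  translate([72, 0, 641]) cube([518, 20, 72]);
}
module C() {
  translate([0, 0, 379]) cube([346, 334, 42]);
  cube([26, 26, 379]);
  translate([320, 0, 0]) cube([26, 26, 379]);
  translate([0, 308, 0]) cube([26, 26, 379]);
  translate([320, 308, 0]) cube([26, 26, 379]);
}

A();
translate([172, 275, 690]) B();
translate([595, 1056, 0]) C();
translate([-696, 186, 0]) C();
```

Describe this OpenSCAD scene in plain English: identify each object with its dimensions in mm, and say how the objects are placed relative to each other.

A is a rectangular dining table. The top is 1536×706×41 mm with its upper surface at z = 690 mm. It stands on four round legs of 44 mm diameter, each leg's bounding box inset 33 mm from the nearest pair of top edges, running from the floor to the underside of the top.

B is a picture frame with a 518×569 mm rectangular opening (x by z) and a uniform 72 mm border on every side. Frame depth is 20 mm along y. It is built from two vertical stiles running the full outside height and two horizontal rails spanning the gap between the stiles.

C is a simple wooden stool: a rectangular seat 346 mm (x) by 334 mm (y), 42 mm thick, top face at z = 421 mm, on four square legs, each 26×26 mm in cross-section. The legs rest on z = 0, each flush with a corner of the seat.

The picture frame is on top of the table. Two stools sit around the table at the +y, −x sides.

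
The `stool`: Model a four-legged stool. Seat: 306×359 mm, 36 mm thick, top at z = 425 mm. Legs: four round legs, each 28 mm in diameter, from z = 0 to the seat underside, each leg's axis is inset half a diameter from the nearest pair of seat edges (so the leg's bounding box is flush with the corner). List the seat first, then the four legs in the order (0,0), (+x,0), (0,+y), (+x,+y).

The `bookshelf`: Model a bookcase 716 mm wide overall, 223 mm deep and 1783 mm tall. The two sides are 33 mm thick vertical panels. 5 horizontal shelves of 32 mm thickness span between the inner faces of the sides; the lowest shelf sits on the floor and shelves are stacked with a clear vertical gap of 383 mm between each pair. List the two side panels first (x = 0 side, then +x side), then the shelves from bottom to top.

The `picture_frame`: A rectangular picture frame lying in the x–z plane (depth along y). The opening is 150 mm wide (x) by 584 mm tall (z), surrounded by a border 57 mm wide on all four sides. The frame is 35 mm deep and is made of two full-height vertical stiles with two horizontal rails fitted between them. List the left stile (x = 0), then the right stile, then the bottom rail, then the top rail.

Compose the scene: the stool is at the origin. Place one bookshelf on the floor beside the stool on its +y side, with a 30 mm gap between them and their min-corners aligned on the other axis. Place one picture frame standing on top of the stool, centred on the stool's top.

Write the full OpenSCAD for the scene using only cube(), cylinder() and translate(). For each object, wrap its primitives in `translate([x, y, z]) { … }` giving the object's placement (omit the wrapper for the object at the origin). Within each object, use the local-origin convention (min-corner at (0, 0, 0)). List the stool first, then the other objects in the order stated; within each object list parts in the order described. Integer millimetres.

translate([0, 0, 389]) cube([306, 359, 36]);
translate([14, 14, 0]) cylinder(h = 389, r = 14);
translate([292, 14, 0]) cylinder(h = 389, r = 14);
translate([14, 345, 0]) cylinder(h = 389, r = 14);
translate([292, 345, 0]) cylinder(h = 389, r = 14);
translate([0, 389, 0]) {
  cube([33, 223, 1783]);
  translate([683, 0, 0]) cube([33, 223, 1783]);
  translate([33, 0, 0]) cube([650, 223, 32]);
  translate([33, 0, 415]) cube([650, 223, 32]);
  translate([33, 0, 830]) cube([650, 223, 32]);
  translate([33, 0, 1245]) cube([650, 223, 32]);
  translate([33, 0, 1660]) cube([650, 223, 32]);
}
translate([21, 162, 425]) {
  cube([57, 35, 698]);
  translate([207, 0, 0]) cube([57, 35, 698]);
  translate([57, 0, 0]) cube([150, 35, 57]);
  translate([57, 0, 641]) cube([150, 35, 57]);
}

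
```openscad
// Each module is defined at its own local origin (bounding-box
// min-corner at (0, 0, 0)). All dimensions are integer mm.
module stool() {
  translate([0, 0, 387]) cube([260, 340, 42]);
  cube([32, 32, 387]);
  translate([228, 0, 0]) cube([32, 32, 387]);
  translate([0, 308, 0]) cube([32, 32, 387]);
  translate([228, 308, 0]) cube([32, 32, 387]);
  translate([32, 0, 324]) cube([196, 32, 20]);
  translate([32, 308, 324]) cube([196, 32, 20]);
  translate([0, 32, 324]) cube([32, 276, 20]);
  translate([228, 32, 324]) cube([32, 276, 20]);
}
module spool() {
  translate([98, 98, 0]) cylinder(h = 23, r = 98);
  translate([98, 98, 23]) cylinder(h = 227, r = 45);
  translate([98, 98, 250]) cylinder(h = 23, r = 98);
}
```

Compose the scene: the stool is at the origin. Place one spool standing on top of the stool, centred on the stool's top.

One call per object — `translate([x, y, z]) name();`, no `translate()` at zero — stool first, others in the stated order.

stool();
translate([32, 72, 429]) spool();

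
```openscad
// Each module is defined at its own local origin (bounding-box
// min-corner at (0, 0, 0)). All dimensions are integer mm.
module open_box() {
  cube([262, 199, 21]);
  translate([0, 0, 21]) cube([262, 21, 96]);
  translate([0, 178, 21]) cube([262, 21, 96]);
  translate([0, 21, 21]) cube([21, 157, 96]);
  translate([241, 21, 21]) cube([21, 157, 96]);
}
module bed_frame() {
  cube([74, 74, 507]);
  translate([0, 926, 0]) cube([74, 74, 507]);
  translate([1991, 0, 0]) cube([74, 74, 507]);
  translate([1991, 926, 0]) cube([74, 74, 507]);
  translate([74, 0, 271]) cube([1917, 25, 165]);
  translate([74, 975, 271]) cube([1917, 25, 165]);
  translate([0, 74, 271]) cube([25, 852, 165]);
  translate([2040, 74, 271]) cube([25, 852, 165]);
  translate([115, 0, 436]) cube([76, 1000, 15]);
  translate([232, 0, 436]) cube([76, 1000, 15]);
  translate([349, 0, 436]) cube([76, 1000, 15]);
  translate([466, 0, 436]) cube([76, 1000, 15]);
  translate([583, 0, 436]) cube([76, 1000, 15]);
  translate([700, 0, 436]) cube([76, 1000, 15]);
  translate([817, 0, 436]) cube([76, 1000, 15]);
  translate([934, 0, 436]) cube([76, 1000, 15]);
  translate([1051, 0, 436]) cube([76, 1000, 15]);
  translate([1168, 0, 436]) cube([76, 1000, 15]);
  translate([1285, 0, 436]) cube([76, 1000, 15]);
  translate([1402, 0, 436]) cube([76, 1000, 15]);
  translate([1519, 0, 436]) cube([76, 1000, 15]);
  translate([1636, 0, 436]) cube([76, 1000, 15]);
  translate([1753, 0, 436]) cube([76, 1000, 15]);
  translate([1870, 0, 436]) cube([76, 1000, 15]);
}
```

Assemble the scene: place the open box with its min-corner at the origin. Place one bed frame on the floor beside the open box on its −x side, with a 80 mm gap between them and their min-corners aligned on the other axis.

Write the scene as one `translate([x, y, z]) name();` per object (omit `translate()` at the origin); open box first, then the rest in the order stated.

open_box();
translate([-2145, 0, 0]) bed_frame();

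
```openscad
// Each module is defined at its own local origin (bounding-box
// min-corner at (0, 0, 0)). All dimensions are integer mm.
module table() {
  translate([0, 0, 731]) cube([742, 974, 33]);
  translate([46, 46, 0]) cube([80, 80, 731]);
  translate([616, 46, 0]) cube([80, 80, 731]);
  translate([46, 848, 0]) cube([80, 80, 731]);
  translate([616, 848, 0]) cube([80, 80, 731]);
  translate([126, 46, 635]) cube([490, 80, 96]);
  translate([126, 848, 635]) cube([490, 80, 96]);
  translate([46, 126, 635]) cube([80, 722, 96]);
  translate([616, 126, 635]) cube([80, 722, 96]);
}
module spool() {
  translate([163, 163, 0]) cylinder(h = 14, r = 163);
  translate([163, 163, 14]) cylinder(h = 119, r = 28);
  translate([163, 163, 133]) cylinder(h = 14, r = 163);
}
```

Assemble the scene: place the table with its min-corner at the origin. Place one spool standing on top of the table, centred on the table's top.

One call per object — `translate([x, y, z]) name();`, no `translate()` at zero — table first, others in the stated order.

table();
translate([208, 324, 764]) spool();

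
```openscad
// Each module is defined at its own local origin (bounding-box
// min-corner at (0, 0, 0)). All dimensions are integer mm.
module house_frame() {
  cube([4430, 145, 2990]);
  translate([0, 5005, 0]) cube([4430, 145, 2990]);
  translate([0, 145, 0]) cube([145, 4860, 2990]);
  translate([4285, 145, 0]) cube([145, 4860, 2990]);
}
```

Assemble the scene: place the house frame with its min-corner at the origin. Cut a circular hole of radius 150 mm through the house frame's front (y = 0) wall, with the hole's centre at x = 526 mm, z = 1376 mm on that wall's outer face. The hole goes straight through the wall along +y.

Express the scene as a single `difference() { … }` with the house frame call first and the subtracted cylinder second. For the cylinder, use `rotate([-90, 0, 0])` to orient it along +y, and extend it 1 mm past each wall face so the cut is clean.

difference() {
  house_frame();
  translate([526, -1, 1376]) rotate([-90, 0, 0]) cylinder(h = 147, r = 150);
}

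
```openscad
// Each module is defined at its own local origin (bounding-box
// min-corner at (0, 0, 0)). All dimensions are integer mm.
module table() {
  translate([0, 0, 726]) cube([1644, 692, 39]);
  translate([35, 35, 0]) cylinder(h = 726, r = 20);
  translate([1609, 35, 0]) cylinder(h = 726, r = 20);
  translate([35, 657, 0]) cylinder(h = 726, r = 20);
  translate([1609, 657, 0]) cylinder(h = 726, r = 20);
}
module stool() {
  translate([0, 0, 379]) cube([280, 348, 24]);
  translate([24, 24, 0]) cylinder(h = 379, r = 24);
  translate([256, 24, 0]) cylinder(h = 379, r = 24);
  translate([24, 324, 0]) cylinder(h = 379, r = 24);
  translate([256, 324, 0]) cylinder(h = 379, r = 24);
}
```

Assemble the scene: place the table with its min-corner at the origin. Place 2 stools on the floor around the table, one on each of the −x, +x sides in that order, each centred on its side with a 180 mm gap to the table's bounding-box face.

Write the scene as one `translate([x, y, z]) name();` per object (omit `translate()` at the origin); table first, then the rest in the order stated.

table();
translate([-460, 172, 0]) stool();
translate([1824, 172, 0]) stool();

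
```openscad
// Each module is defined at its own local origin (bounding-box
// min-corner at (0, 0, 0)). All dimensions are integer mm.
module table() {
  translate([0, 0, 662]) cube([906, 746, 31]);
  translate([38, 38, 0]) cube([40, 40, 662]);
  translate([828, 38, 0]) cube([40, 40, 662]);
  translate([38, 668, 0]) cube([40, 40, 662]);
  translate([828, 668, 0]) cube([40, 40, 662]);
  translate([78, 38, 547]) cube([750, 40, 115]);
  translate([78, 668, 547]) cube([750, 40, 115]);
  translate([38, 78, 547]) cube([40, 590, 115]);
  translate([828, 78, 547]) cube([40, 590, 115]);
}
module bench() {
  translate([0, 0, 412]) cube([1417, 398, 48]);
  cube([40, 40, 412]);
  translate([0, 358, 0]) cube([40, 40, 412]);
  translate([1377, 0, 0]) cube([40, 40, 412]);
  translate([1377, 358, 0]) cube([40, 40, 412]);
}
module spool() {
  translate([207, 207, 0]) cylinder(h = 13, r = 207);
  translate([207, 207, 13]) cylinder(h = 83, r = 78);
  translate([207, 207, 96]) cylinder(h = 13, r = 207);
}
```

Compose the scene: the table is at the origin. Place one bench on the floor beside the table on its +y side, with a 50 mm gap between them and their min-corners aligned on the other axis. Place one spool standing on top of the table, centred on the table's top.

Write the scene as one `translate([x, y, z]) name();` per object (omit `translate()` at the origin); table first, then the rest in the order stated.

table();
translate([0, 796, 0]) bench();
translate([246, 166, 693]) spool();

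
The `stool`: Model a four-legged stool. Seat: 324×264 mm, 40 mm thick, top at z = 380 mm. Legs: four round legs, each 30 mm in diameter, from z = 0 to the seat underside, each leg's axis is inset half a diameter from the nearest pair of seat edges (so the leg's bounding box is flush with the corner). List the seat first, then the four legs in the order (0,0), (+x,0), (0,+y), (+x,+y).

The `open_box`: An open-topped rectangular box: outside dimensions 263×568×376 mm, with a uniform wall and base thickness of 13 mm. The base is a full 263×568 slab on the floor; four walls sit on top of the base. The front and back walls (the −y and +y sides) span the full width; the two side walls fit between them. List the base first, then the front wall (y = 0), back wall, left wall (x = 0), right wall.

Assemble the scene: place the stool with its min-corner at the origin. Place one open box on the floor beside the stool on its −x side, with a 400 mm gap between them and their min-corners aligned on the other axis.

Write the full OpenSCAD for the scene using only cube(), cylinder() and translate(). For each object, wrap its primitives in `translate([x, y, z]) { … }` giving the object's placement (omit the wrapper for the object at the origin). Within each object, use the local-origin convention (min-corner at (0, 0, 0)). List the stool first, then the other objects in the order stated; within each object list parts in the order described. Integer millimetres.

translate([0, 0, 340]) cube([324, 264, 40]);
translate([15, 15, 0]) cylinder(h = 340, r = 15);
translate([309, 15, 0]) cylinder(h = 340, r = 15);
translate([15, 249, 0]) cylinder(h = 340, r = 15);
translate([309, 249, 0]) cylinder(h = 340, r = 15);
translate([-663, 0, 0]) {
  cube([263, 568, 13]);
  translate([0, 0, 13]) cube([263, 13, 363]);
  translate([0, 555, 13]) cube([263, 13, 363]);
  translate([0, 13, 13]) cube([13, 542, 363]);
  translate([250, 13, 13]) cube([13, 542, 363]);
}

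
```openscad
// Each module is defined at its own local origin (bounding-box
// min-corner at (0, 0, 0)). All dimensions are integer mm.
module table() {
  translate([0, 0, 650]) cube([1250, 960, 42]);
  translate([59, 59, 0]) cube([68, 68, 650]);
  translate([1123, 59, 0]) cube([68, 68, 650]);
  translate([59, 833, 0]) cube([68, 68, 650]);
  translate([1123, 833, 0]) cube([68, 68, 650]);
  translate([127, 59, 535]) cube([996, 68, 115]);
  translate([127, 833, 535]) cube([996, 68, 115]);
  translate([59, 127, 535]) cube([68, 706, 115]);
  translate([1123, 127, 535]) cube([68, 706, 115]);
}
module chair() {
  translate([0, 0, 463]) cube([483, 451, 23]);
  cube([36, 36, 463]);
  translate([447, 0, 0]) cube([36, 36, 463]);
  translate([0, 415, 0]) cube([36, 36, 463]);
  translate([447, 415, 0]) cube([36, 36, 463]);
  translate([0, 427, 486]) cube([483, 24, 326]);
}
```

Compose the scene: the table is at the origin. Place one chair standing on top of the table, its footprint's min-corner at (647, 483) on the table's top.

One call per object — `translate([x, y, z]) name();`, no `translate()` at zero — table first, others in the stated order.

table();
translate([647, 483, 692]) chair();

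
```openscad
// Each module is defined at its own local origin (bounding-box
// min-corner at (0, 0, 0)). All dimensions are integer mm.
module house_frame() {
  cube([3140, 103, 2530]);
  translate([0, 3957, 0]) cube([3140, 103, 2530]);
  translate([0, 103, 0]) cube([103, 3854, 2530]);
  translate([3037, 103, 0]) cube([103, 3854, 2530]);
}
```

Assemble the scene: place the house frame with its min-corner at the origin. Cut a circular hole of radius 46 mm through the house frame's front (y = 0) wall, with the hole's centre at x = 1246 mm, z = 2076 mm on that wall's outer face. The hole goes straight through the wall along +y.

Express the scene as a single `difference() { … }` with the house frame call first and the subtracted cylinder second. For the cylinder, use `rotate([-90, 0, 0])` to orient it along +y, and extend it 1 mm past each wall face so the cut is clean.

difference() {
  house_frame();
  translate([1246, -1, 2076]) rotate([-90, 0, 0]) cylinder(h = 105, r = 46);
}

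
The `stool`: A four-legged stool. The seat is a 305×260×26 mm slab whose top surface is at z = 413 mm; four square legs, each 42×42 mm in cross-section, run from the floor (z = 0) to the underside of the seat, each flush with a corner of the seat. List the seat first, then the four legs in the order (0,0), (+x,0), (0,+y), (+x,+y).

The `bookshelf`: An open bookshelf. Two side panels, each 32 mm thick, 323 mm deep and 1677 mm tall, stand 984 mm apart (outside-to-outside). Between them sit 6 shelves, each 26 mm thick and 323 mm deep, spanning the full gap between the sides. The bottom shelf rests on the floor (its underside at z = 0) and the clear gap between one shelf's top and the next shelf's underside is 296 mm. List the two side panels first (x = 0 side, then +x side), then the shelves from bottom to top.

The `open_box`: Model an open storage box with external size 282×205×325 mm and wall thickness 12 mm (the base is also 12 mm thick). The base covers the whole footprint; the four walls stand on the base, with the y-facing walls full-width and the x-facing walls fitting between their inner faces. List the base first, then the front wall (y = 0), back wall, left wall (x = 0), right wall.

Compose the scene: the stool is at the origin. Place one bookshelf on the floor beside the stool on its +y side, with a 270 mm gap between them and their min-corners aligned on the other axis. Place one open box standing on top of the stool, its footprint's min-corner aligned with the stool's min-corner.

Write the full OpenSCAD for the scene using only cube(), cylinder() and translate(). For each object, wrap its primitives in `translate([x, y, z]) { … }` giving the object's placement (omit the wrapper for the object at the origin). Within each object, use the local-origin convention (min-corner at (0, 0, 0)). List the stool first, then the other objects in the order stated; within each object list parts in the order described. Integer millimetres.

translate([0, 0, 387]) cube([305, 260, 26]);
cube([42, 42, 387]);
translate([263, 0, 0]) cube([42, 42, 387]);
translate([0, 218, 0]) cube([42, 42, 387]);
translate([263, 218, 0]) cube([42, 42, 387]);
translate([0, 530, 0]) {
  cube([32, 323, 1677]);
  translate([952, 0, 0]) cube([32, 323, 1677]);
  translate([32, 0, 0]) cube([920, 323, 26]);
  translate([32, 0, 322]) cube([920, 323, 26]);
  translate([32, 0, 644]) cube([920, 323, 26]);
  translate([32, 0, 966]) cube([920, 323, 26]);
  translate([32, 0, 1288]) cube([920, 323, 26]);
  translate([32, 0, 1610]) cube([920, 323, 26]);
}
translate([0, 0, 413]) {
  cube([282, 205, 12]);
  translate([0, 0, 12]) cube([282, 12, 313]);
  translate([0, 193, 12]) cube([282, 12, 313]);
  translate([0, 12, 12]) cube([12, 181, 313]);
  translate([270, 12, 12]) cube([12, 181, 313]);
}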